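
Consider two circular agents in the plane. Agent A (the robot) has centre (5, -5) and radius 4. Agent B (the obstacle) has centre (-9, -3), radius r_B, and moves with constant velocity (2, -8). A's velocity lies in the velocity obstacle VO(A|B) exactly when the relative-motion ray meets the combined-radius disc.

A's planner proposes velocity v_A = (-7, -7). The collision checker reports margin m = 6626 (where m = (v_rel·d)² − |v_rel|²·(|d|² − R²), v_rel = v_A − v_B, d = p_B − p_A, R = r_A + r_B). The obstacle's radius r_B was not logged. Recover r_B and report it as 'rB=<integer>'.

m = 6626
d = (-14, 2);  v_rel = (-9, 1),  |v_rel|² = 82
v_rel×d = (-9)·(2) − (1)·(-14) = -4
since m = R²·82 − (-4)²:  R² = (16 + 6626) / 82 = 81
R = √81 = 9  ⇒  r_B = 9 − 4 = 5

rB=5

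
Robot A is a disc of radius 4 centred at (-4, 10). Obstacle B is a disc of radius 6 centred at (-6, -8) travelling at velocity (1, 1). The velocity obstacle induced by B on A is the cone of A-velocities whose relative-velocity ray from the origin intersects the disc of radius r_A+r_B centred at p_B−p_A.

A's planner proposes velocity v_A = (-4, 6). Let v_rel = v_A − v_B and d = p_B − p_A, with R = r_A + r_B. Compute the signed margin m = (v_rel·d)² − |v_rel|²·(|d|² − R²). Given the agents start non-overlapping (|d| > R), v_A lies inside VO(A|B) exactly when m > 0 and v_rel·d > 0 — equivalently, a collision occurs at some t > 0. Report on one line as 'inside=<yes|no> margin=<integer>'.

d = (-2, -18),  |d|² = 328;  R = 4+6 = 10,  c = 328−10² = 228
v_rel = (-5, 5),  |v_rel|² = 50;  v_rel·d = (-5)·(-2) + (5)·(-18) = -80
50·t² + 160·t + 228 = 0  ⇒  m = (-80)² − 50·228 = -5000
m = -5000 < 0,  v_rel·d = -80 < 0  ⇒  outside

inside=no margin=-5000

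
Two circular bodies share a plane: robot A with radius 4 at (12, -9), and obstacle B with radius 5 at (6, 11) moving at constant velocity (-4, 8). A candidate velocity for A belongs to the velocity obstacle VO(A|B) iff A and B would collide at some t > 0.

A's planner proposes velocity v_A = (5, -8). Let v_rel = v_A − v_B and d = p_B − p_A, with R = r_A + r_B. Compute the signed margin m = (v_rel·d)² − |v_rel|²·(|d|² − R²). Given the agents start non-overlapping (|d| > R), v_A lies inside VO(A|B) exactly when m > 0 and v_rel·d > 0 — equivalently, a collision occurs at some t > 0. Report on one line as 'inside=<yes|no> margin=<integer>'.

d = (-6, 20),  |d|² = 436;  R = 4+5 = 9,  c = 436−9² = 355
v_rel = (9, -16),  |v_rel|² = 337;  v_rel·d = (9)·(-6) + (-16)·(20) = -374
337·t² + 748·t + 355 = 0  ⇒  m = (-374)² − 337·355 = 20241
m = 20241 > 0,  v_rel·d = -374 < 0  ⇒  outside

inside=no margin=20241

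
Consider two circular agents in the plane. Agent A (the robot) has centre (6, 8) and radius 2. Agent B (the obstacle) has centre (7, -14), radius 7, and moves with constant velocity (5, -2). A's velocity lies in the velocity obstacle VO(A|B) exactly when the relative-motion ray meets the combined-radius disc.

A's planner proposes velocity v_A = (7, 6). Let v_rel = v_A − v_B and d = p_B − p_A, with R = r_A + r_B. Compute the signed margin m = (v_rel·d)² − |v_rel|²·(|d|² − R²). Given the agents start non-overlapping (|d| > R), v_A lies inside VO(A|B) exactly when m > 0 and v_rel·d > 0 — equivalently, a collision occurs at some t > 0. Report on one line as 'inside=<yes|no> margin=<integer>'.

d = (1, -22),  |d|² = 485;  R = 2+7 = 9,  c = 485−9² = 404
v_rel = (2, 8),  |v_rel|² = 68;  v_rel·d = (2)·(1) + (8)·(-22) = -174
68·t² + 348·t + 404 = 0  ⇒  m = (-174)² − 68·404 = 2804
m = 2804 > 0,  v_rel·d = -174 < 0  ⇒  outside

inside=no margin=2804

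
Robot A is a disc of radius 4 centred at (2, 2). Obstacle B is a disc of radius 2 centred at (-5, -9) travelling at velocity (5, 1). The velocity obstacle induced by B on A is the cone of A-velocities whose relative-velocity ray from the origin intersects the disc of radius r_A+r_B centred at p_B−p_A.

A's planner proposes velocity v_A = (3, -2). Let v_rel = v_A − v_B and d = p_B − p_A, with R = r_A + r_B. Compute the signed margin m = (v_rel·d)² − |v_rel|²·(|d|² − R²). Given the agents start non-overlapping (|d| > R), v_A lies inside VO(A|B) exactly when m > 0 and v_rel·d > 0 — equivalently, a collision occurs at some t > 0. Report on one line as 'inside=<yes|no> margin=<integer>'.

d = (-7, -11),  |d|² = 170;  R = 4+2 = 6,  c = 170−6² = 134
v_rel = (-2, -3),  |v_rel|² = 13;  v_rel·d = (-2)·(-7) + (-3)·(-11) = 47
13·t² − 94·t + 134 = 0  ⇒  m = 47² − 13·134 = 467
m = 467 > 0,  v_rel·d = 47 > 0  ⇒  inside

inside=yes margin=467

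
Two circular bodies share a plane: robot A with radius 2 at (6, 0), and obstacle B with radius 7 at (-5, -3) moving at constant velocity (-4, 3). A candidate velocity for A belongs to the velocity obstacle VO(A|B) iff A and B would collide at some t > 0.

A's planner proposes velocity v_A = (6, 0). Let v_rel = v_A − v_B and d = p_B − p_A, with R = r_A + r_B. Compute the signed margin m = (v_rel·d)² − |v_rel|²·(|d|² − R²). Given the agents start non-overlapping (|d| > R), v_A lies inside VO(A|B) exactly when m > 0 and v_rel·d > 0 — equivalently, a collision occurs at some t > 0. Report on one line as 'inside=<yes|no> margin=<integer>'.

d = (-11, -3),  |d|² = 130;  R = 2+7 = 9,  c = 130−9² = 49
v_rel = (10, -3),  |v_rel|² = 109;  v_rel·d = (10)·(-11) + (-3)·(-3) = -101
109·t² + 202·t + 49 = 0  ⇒  m = (-101)² − 109·49 = 4860
m = 4860 > 0,  v_rel·d = -101 < 0  ⇒  outside

inside=no margin=4860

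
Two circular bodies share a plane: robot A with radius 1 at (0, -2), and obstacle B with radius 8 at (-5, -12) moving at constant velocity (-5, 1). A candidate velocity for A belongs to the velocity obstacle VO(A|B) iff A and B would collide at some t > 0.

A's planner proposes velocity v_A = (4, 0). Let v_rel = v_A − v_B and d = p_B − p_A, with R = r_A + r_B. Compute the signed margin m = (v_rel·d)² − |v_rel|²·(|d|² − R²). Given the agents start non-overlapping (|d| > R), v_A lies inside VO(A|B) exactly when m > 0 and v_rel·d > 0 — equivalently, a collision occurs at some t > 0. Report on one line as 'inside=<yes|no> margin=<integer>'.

d = (-5, -10),  |d|² = 125;  R = 1+8 = 9,  c = 125−9² = 44
v_rel = (9, -1),  |v_rel|² = 82;  v_rel·d = (9)·(-5) + (-1)·(-10) = -35
82·t² + 70·t + 44 = 0  ⇒  m = (-35)² − 82·44 = -2383
m = -2383 < 0,  v_rel·d = -35 < 0  ⇒  outside

inside=no margin=-2383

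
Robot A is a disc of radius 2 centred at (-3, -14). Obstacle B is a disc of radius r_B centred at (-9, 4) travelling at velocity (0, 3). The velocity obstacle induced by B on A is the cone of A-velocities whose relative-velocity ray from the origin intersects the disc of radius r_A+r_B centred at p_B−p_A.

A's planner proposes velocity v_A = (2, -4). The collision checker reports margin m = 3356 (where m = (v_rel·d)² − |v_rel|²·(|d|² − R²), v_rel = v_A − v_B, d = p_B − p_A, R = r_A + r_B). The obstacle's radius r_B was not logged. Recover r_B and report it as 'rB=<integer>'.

m = 3356
d = (-6, 18);  v_rel = (2, -7),  |v_rel|² = 53
v_rel×d = (2)·(18) − (-7)·(-6) = -6
since m = R²·53 − (-6)²:  R² = (36 + 3356) / 53 = 64
R = √64 = 8  ⇒  r_B = 8 − 2 = 6

rB=6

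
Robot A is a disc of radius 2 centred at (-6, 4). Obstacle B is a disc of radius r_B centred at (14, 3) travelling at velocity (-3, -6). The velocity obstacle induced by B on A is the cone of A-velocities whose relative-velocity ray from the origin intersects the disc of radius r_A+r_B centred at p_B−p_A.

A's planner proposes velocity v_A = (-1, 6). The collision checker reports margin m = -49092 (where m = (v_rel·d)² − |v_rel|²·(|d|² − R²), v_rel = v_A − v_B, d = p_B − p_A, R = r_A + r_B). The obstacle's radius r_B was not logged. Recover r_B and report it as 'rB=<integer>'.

m = -49092
d = (20, -1);  v_rel = (2, 12),  |v_rel|² = 148
v_rel×d = (2)·(-1) − (12)·(20) = -242
since m = R²·148 − (-242)²:  R² = (58564 + -49092) / 148 = 64
R = √64 = 8  ⇒  r_B = 8 − 2 = 6

rB=6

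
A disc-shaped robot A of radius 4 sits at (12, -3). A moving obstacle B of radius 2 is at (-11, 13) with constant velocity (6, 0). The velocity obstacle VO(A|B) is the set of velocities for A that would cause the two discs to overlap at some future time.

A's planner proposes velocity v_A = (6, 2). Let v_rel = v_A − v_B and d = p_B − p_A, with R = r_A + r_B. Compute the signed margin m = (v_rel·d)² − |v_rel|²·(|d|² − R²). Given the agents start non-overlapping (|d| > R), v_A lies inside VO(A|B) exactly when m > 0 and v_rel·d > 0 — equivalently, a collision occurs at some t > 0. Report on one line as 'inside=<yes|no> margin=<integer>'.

d = (-23, 16),  |d|² = 785;  R = 4+2 = 6,  c = 785−6² = 749
v_rel = (0, 2),  |v_rel|² = 4;  v_rel·d = (0)·(-23) + (2)·(16) = 32
4·t² − 64·t + 749 = 0  ⇒  m = 32² − 4·749 = -1972
m = -1972 < 0,  v_rel·d = 32 > 0  ⇒  outside

inside=no margin=-1972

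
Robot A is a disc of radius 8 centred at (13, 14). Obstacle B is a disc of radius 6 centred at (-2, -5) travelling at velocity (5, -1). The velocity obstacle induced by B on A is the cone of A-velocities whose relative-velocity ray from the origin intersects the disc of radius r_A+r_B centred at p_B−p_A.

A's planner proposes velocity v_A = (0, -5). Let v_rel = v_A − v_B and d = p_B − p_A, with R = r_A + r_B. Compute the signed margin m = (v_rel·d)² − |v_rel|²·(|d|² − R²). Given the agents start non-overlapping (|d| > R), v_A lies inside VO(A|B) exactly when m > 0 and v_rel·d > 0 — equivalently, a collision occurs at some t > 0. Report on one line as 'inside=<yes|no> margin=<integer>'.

d = (-15, -19),  |d|² = 586;  R = 8+6 = 14,  c = 586−14² = 390
v_rel = (-5, -4),  |v_rel|² = 41;  v_rel·d = (-5)·(-15) + (-4)·(-19) = 151
41·t² − 302·t + 390 = 0  ⇒  m = 151² − 41·390 = 6811
m = 6811 > 0,  v_rel·d = 151 > 0  ⇒  inside

inside=yes margin=6811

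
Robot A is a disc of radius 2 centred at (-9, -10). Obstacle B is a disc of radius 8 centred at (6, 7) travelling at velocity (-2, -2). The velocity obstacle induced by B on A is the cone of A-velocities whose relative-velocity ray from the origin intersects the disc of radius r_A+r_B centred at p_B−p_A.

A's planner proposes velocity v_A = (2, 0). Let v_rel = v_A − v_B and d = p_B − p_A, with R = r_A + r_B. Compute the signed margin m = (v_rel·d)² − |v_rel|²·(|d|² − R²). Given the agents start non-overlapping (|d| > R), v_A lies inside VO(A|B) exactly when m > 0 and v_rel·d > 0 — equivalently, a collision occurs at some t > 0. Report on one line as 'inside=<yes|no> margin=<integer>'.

d = (15, 17),  |d|² = 514;  R = 2+8 = 10,  c = 514−10² = 414
v_rel = (4, 2),  |v_rel|² = 20;  v_rel·d = (4)·(15) + (2)·(17) = 94
20·t² − 188·t + 414 = 0  ⇒  m = 94² − 20·414 = 556
m = 556 > 0,  v_rel·d = 94 > 0  ⇒  inside

inside=yes margin=556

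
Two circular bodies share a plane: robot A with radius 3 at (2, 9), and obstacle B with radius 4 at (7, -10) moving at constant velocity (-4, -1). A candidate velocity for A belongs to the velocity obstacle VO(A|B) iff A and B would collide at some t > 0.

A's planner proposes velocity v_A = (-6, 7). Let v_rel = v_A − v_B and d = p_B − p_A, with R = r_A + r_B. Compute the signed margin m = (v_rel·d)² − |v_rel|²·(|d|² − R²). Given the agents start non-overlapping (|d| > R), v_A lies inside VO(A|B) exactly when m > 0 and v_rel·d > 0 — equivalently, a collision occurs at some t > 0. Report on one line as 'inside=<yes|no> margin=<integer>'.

d = (5, -19),  |d|² = 386;  R = 3+4 = 7,  c = 386−7² = 337
v_rel = (-2, 8),  |v_rel|² = 68;  v_rel·d = (-2)·(5) + (8)·(-19) = -162
68·t² + 324·t + 337 = 0  ⇒  m = (-162)² − 68·337 = 3328
m = 3328 > 0,  v_rel·d = -162 < 0  ⇒  outside

inside=no margin=3328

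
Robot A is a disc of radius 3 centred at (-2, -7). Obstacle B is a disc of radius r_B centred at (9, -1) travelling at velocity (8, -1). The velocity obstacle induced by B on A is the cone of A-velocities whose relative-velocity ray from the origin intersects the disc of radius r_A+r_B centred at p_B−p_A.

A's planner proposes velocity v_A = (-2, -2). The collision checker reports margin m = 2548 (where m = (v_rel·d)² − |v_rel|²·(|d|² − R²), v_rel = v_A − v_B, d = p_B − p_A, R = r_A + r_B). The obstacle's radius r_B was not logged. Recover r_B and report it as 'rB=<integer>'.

m = 2548
d = (11, 6);  v_rel = (-10, -1),  |v_rel|² = 101
v_rel×d = (-10)·(6) − (-1)·(11) = -49
since m = R²·101 − (-49)²:  R² = (2401 + 2548) / 101 = 49
R = √49 = 7  ⇒  r_B = 7 − 3 = 4

rB=4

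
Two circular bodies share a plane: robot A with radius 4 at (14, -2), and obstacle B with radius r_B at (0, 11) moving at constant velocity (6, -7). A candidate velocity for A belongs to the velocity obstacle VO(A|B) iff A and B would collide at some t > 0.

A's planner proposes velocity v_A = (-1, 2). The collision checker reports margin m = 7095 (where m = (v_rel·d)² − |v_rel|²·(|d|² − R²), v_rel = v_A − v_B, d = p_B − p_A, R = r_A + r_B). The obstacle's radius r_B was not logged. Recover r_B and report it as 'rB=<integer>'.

m = 7095
d = (-14, 13);  v_rel = (-7, 9),  |v_rel|² = 130
v_rel×d = (-7)·(13) − (9)·(-14) = 35
since m = R²·130 − 35²:  R² = (1225 + 7095) / 130 = 64
R = √64 = 8  ⇒  r_B = 8 − 4 = 4

rB=4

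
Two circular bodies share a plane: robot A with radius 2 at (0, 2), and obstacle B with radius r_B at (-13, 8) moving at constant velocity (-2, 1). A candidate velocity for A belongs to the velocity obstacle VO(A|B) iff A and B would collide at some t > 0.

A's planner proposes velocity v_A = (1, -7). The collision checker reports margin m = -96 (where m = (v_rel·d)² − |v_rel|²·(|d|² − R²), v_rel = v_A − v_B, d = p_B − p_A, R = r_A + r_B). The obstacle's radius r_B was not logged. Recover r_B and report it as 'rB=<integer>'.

m = -96
d = (-13, 6);  v_rel = (3, -8),  |v_rel|² = 73
v_rel×d = (3)·(6) − (-8)·(-13) = -86
since m = R²·73 − (-86)²:  R² = (7396 + -96) / 73 = 100
R = √100 = 10  ⇒  r_B = 10 − 2 = 8

rB=8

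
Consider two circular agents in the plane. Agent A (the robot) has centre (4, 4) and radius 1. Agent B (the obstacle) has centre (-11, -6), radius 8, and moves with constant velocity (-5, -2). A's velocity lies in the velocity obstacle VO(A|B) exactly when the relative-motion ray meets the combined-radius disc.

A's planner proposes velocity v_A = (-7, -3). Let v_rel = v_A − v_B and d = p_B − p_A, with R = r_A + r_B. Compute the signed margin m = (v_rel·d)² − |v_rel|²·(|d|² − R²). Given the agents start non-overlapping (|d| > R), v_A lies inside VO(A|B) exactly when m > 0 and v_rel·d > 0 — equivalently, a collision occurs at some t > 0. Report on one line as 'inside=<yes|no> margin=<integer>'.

d = (-15, -10),  |d|² = 325;  R = 1+8 = 9,  c = 325−9² = 244
v_rel = (-2, -1),  |v_rel|² = 5;  v_rel·d = (-2)·(-15) + (-1)·(-10) = 40
5·t² − 80·t + 244 = 0  ⇒  m = 40² − 5·244 = 380
m = 380 > 0,  v_rel·d = 40 > 0  ⇒  inside

inside=yes margin=380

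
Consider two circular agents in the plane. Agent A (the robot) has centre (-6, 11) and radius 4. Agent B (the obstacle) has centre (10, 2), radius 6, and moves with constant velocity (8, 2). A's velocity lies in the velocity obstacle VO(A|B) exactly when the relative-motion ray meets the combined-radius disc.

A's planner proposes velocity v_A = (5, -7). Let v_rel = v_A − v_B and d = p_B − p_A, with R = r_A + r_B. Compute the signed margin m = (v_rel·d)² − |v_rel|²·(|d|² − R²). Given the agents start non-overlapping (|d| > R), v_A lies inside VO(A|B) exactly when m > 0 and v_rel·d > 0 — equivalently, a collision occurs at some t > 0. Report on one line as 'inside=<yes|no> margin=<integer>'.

d = (16, -9),  |d|² = 337;  R = 4+6 = 10,  c = 337−10² = 237
v_rel = (-3, -9),  |v_rel|² = 90;  v_rel·d = (-3)·(16) + (-9)·(-9) = 33
90·t² − 66·t + 237 = 0  ⇒  m = 33² − 90·237 = -20241
m = -20241 < 0,  v_rel·d = 33 > 0  ⇒  outside

inside=no margin=-20241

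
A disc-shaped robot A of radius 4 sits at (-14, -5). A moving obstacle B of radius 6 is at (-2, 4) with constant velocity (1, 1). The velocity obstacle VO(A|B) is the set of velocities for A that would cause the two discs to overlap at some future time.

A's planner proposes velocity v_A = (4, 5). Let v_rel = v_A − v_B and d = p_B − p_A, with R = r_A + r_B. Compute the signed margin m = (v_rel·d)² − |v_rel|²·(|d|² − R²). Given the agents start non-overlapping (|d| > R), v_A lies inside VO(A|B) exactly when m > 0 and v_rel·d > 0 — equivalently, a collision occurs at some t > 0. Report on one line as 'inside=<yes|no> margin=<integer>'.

d = (12, 9),  |d|² = 225;  R = 4+6 = 10,  c = 225−10² = 125
v_rel = (3, 4),  |v_rel|² = 25;  v_rel·d = (3)·(12) + (4)·(9) = 72
25·t² − 144·t + 125 = 0  ⇒  m = 72² − 25·125 = 2059
m = 2059 > 0,  v_rel·d = 72 > 0  ⇒  inside

inside=yes margin=2059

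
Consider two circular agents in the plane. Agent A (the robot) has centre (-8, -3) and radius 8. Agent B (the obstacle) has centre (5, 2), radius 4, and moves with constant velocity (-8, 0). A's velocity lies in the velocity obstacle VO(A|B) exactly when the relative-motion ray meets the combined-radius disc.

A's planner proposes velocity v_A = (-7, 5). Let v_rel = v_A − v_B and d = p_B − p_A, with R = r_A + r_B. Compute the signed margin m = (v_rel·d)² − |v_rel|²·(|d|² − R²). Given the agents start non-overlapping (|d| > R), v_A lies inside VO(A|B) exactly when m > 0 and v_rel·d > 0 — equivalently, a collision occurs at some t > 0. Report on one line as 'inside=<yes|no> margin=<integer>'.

d = (13, 5),  |d|² = 194;  R = 8+4 = 12,  c = 194−12² = 50
v_rel = (1, 5),  |v_rel|² = 26;  v_rel·d = (1)·(13) + (5)·(5) = 38
26·t² − 76·t + 50 = 0  ⇒  m = 38² − 26·50 = 144
m = 144 > 0,  v_rel·d = 38 > 0  ⇒  inside

inside=yes margin=144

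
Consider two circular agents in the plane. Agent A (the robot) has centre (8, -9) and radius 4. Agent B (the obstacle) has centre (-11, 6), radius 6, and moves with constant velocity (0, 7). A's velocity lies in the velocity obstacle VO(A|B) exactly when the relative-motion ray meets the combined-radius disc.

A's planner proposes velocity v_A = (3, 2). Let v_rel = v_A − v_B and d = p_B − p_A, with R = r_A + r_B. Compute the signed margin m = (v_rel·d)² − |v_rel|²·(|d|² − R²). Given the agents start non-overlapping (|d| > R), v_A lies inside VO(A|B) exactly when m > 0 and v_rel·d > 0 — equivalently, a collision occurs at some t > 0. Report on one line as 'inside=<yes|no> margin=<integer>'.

d = (-19, 15),  |d|² = 586;  R = 4+6 = 10,  c = 586−10² = 486
v_rel = (3, -5),  |v_rel|² = 34;  v_rel·d = (3)·(-19) + (-5)·(15) = -132
34·t² + 264·t + 486 = 0  ⇒  m = (-132)² − 34·486 = 900
m = 900 > 0,  v_rel·d = -132 < 0  ⇒  outside

inside=no margin=900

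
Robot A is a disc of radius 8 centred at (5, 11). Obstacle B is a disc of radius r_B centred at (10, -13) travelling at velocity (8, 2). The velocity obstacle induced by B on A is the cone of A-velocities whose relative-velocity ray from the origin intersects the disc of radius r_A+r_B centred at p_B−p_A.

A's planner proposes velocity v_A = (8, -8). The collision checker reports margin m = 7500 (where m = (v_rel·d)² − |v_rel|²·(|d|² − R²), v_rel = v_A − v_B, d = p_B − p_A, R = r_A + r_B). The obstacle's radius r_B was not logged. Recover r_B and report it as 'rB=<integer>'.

m = 7500
d = (5, -24);  v_rel = (0, -10),  |v_rel|² = 100
v_rel×d = (0)·(-24) − (-10)·(5) = 50
since m = R²·100 − 50²:  R² = (2500 + 7500) / 100 = 100
R = √100 = 10  ⇒  r_B = 10 − 8 = 2

rB=2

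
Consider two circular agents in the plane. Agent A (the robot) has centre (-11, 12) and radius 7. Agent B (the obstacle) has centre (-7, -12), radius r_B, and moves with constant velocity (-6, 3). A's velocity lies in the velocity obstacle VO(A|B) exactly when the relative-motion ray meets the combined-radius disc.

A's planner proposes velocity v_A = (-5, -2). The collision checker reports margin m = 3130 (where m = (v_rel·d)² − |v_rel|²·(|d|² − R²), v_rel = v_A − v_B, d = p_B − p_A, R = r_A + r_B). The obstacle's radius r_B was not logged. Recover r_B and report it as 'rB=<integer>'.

m = 3130
d = (4, -24);  v_rel = (1, -5),  |v_rel|² = 26
v_rel×d = (1)·(-24) − (-5)·(4) = -4
since m = R²·26 − (-4)²:  R² = (16 + 3130) / 26 = 121
R = √121 = 11  ⇒  r_B = 11 − 7 = 4

rB=4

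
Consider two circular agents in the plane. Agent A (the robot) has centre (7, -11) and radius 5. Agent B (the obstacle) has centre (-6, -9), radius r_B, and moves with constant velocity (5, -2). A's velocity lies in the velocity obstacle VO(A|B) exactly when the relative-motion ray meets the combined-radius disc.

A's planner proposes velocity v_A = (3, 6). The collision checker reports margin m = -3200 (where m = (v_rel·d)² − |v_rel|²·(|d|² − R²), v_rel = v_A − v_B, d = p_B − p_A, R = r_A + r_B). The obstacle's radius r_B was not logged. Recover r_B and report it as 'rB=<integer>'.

m = -3200
d = (-13, 2);  v_rel = (-2, 8),  |v_rel|² = 68
v_rel×d = (-2)·(2) − (8)·(-13) = 100
since m = R²·68 − 100²:  R² = (10000 + -3200) / 68 = 100
R = √100 = 10  ⇒  r_B = 10 − 5 = 5

rB=5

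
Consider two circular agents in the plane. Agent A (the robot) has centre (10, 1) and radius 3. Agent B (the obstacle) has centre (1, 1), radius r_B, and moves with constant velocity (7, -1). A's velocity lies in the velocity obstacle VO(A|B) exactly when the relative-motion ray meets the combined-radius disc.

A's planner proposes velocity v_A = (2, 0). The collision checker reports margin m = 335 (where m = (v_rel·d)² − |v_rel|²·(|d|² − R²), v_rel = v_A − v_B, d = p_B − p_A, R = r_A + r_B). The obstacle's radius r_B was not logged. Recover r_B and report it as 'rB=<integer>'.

m = 335
d = (-9, 0);  v_rel = (-5, 1),  |v_rel|² = 26
v_rel×d = (-5)·(0) − (1)·(-9) = 9
since m = R²·26 − 9²:  R² = (81 + 335) / 26 = 16
R = √16 = 4  ⇒  r_B = 4 − 3 = 1

rB=1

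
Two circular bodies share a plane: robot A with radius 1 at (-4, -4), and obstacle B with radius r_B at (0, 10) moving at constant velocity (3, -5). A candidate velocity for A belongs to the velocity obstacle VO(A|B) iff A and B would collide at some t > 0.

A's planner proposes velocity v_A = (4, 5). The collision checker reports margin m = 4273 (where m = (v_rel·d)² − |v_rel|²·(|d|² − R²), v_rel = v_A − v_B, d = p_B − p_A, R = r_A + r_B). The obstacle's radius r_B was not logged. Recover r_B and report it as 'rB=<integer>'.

m = 4273
d = (4, 14);  v_rel = (1, 10),  |v_rel|² = 101
v_rel×d = (1)·(14) − (10)·(4) = -26
since m = R²·101 − (-26)²:  R² = (676 + 4273) / 101 = 49
R = √49 = 7  ⇒  r_B = 7 − 1 = 6

rB=6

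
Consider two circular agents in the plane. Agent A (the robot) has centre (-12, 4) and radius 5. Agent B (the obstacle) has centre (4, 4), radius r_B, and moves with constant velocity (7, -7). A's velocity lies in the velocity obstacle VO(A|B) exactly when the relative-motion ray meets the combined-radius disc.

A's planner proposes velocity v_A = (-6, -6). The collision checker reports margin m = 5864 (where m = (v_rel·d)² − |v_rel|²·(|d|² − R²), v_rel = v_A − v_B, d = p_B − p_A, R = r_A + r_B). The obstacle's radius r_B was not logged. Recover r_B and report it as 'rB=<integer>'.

m = 5864
d = (16, 0);  v_rel = (-13, 1),  |v_rel|² = 170
v_rel×d = (-13)·(0) − (1)·(16) = -16
since m = R²·170 − (-16)²:  R² = (256 + 5864) / 170 = 36
R = √36 = 6  ⇒  r_B = 6 − 5 = 1

rB=1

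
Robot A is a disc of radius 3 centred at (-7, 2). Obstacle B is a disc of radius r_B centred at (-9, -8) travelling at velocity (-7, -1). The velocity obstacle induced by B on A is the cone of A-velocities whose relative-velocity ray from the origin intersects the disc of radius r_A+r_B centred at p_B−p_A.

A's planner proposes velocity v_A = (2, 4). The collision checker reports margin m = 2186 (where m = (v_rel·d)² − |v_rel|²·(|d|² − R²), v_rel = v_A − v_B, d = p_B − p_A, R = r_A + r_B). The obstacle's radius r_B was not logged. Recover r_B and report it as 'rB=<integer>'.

m = 2186
d = (-2, -10);  v_rel = (9, 5),  |v_rel|² = 106
v_rel×d = (9)·(-10) − (5)·(-2) = -80
since m = R²·106 − (-80)²:  R² = (6400 + 2186) / 106 = 81
R = √81 = 9  ⇒  r_B = 9 − 3 = 6

rB=6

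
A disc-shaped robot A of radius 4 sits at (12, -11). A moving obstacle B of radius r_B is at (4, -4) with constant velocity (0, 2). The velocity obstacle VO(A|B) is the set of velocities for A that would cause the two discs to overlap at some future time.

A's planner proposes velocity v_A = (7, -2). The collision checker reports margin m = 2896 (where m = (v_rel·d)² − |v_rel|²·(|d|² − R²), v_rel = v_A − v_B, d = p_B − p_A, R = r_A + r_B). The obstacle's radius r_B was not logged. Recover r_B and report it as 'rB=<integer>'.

m = 2896
d = (-8, 7);  v_rel = (7, -4),  |v_rel|² = 65
v_rel×d = (7)·(7) − (-4)·(-8) = 17
since m = R²·65 − 17²:  R² = (289 + 2896) / 65 = 49
R = √49 = 7  ⇒  r_B = 7 − 4 = 3

rB=3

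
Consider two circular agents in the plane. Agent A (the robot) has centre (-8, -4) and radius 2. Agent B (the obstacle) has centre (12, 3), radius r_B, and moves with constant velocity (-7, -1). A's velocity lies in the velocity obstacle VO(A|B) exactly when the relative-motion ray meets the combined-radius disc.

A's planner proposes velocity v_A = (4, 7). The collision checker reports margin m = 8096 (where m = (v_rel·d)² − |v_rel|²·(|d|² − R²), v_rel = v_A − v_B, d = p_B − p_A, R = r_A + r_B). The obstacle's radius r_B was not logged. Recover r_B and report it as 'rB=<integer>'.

m = 8096
d = (20, 7);  v_rel = (11, 8),  |v_rel|² = 185
v_rel×d = (11)·(7) − (8)·(20) = -83
since m = R²·185 − (-83)²:  R² = (6889 + 8096) / 185 = 81
R = √81 = 9  ⇒  r_B = 9 − 2 = 7

rB=7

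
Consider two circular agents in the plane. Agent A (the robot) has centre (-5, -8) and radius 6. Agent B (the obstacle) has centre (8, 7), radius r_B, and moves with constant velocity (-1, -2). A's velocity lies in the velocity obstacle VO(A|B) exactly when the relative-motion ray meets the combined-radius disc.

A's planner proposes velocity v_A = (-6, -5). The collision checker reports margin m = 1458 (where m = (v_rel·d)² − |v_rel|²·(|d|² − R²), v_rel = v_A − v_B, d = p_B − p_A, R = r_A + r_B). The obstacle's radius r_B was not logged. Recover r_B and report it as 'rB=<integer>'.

m = 1458
d = (13, 15);  v_rel = (-5, -3),  |v_rel|² = 34
v_rel×d = (-5)·(15) − (-3)·(13) = -36
since m = R²·34 − (-36)²:  R² = (1296 + 1458) / 34 = 81
R = √81 = 9  ⇒  r_B = 9 − 6 = 3

rB=3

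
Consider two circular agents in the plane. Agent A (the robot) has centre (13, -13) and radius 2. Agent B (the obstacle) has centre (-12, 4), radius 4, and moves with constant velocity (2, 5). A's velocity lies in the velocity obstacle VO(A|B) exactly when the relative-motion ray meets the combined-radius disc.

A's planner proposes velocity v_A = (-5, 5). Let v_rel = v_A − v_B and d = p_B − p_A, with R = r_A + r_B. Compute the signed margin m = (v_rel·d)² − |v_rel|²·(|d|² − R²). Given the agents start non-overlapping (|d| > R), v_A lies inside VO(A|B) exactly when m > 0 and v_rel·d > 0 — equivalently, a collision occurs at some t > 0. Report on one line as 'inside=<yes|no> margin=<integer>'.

d = (-25, 17),  |d|² = 914;  R = 2+4 = 6,  c = 914−6² = 878
v_rel = (-7, 0),  |v_rel|² = 49;  v_rel·d = (-7)·(-25) + (0)·(17) = 175
49·t² − 350·t + 878 = 0  ⇒  m = 175² − 49·878 = -12397
m = -12397 < 0,  v_rel·d = 175 > 0  ⇒  outside

inside=no margin=-12397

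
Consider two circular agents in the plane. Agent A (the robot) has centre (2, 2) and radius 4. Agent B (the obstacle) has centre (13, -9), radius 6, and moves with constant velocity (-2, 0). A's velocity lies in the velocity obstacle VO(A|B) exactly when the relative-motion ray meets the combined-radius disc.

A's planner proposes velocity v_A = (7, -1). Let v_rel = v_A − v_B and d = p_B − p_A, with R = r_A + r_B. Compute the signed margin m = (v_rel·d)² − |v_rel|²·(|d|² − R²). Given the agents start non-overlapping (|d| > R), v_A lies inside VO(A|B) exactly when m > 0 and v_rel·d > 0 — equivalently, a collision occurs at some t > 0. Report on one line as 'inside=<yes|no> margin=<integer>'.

d = (11, -11),  |d|² = 242;  R = 4+6 = 10,  c = 242−10² = 142
v_rel = (9, -1),  |v_rel|² = 82;  v_rel·d = (9)·(11) + (-1)·(-11) = 110
82·t² − 220·t + 142 = 0  ⇒  m = 110² − 82·142 = 456
m = 456 > 0,  v_rel·d = 110 > 0  ⇒  inside

inside=yes margin=456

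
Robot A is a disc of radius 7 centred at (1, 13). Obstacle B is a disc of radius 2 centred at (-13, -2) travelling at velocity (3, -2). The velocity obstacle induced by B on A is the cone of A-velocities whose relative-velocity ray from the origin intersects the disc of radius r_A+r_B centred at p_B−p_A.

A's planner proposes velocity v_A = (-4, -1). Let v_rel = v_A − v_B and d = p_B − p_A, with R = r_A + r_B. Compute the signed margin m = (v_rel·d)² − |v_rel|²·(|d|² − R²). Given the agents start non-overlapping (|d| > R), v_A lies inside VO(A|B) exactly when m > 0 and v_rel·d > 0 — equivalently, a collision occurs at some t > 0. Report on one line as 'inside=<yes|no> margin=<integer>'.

d = (-14, -15),  |d|² = 421;  R = 7+2 = 9,  c = 421−9² = 340
v_rel = (-7, 1),  |v_rel|² = 50;  v_rel·d = (-7)·(-14) + (1)·(-15) = 83
50·t² − 166·t + 340 = 0  ⇒  m = 83² − 50·340 = -10111
m = -10111 < 0,  v_rel·d = 83 > 0  ⇒  outside

inside=no margin=-10111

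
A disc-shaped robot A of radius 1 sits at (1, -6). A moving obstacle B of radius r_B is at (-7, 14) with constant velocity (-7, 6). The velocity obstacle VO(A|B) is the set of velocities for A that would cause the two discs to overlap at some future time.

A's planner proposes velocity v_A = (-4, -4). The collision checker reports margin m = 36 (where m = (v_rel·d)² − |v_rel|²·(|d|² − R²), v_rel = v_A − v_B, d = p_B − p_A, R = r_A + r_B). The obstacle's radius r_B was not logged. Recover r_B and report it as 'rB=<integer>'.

m = 36
d = (-8, 20);  v_rel = (3, -10),  |v_rel|² = 109
v_rel×d = (3)·(20) − (-10)·(-8) = -20
since m = R²·109 − (-20)²:  R² = (400 + 36) / 109 = 4
R = √4 = 2  ⇒  r_B = 2 − 1 = 1

rB=1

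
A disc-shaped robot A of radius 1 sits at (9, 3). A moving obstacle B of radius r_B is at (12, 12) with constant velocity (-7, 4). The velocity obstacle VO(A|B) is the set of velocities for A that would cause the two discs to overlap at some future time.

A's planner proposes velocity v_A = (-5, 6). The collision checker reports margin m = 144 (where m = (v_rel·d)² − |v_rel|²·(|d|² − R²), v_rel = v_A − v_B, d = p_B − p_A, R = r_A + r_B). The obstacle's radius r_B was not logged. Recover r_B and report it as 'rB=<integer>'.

m = 144
d = (3, 9);  v_rel = (2, 2),  |v_rel|² = 8
v_rel×d = (2)·(9) − (2)·(3) = 12
since m = R²·8 − 12²:  R² = (144 + 144) / 8 = 36
R = √36 = 6  ⇒  r_B = 6 − 1 = 5

rB=5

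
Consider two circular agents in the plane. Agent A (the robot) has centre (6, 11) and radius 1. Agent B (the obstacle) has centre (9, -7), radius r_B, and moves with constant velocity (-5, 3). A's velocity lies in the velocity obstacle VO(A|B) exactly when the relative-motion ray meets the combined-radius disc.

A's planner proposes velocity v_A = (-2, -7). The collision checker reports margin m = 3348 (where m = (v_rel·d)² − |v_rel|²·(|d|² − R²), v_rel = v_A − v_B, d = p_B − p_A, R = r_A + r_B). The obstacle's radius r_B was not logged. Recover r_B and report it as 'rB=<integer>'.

m = 3348
d = (3, -18);  v_rel = (3, -10),  |v_rel|² = 109
v_rel×d = (3)·(-18) − (-10)·(3) = -24
since m = R²·109 − (-24)²:  R² = (576 + 3348) / 109 = 36
R = √36 = 6  ⇒  r_B = 6 − 1 = 5

rB=5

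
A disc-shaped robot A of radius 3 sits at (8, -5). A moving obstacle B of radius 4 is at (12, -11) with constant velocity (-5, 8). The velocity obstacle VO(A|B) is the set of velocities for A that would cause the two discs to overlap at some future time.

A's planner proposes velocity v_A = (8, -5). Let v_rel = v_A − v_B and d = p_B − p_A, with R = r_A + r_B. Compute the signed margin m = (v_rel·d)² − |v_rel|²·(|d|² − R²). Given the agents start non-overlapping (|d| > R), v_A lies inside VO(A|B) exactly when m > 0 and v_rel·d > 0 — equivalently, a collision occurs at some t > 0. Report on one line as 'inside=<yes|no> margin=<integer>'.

d = (4, -6),  |d|² = 52;  R = 3+4 = 7,  c = 52−7² = 3
v_rel = (13, -13),  |v_rel|² = 338;  v_rel·d = (13)·(4) + (-13)·(-6) = 130
338·t² − 260·t + 3 = 0  ⇒  m = 130² − 338·3 = 15886
m = 15886 > 0,  v_rel·d = 130 > 0  ⇒  inside

inside=yes margin=15886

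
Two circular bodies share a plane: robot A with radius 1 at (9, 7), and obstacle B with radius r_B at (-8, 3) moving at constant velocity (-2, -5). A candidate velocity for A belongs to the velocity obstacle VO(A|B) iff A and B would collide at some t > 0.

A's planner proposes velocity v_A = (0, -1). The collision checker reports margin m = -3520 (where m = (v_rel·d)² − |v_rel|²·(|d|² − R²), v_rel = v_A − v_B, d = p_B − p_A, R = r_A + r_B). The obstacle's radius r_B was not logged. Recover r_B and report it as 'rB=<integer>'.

m = -3520
d = (-17, -4);  v_rel = (2, 4),  |v_rel|² = 20
v_rel×d = (2)·(-4) − (4)·(-17) = 60
since m = R²·20 − 60²:  R² = (3600 + -3520) / 20 = 4
R = √4 = 2  ⇒  r_B = 2 − 1 = 1

rB=1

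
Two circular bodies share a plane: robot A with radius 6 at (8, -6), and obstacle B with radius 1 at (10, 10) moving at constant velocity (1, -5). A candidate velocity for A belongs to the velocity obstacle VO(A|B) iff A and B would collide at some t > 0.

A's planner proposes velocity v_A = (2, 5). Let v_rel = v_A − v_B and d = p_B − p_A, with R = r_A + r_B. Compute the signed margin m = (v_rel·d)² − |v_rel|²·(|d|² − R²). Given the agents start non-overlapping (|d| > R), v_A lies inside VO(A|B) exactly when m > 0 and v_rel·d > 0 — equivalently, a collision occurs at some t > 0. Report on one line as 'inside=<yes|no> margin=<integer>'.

d = (2, 16),  |d|² = 260;  R = 6+1 = 7,  c = 260−7² = 211
v_rel = (1, 10),  |v_rel|² = 101;  v_rel·d = (1)·(2) + (10)·(16) = 162
101·t² − 324·t + 211 = 0  ⇒  m = 162² − 101·211 = 4933
m = 4933 > 0,  v_rel·d = 162 > 0  ⇒  inside

inside=yes margin=4933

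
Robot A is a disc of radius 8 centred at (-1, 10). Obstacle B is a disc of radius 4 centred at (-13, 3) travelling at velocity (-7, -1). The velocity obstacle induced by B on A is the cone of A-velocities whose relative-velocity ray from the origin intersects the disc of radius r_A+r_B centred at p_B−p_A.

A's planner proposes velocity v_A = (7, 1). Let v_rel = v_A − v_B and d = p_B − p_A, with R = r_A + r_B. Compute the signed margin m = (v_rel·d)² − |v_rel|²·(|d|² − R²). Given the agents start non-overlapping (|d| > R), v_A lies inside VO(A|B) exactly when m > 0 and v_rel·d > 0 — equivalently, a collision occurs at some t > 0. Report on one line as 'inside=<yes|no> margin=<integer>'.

d = (-12, -7),  |d|² = 193;  R = 8+4 = 12,  c = 193−12² = 49
v_rel = (14, 2),  |v_rel|² = 200;  v_rel·d = (14)·(-12) + (2)·(-7) = -182
200·t² + 364·t + 49 = 0  ⇒  m = (-182)² − 200·49 = 23324
m = 23324 > 0,  v_rel·d = -182 < 0  ⇒  outside

inside=no margin=23324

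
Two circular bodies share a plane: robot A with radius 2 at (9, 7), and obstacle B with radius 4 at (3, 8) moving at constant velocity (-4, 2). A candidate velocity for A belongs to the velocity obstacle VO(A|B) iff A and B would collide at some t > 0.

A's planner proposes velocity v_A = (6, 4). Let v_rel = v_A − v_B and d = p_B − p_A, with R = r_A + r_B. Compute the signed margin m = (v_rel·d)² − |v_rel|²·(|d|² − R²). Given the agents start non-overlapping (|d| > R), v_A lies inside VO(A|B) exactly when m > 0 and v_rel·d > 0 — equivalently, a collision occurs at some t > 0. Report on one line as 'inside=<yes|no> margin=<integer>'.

d = (-6, 1),  |d|² = 37;  R = 2+4 = 6,  c = 37−6² = 1
v_rel = (10, 2),  |v_rel|² = 104;  v_rel·d = (10)·(-6) + (2)·(1) = -58
104·t² + 116·t + 1 = 0  ⇒  m = (-58)² − 104·1 = 3260
m = 3260 > 0,  v_rel·d = -58 < 0  ⇒  outside

inside=no margin=3260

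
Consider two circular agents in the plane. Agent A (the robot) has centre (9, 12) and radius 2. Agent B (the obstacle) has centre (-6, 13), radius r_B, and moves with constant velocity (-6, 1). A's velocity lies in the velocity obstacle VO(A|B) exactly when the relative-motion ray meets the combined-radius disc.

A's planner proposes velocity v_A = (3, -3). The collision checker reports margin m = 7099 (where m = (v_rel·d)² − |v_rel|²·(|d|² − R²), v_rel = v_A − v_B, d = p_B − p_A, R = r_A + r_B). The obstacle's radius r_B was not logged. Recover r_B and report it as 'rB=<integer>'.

m = 7099
d = (-15, 1);  v_rel = (9, -4),  |v_rel|² = 97
v_rel×d = (9)·(1) − (-4)·(-15) = -51
since m = R²·97 − (-51)²:  R² = (2601 + 7099) / 97 = 100
R = √100 = 10  ⇒  r_B = 10 − 2 = 8

rB=8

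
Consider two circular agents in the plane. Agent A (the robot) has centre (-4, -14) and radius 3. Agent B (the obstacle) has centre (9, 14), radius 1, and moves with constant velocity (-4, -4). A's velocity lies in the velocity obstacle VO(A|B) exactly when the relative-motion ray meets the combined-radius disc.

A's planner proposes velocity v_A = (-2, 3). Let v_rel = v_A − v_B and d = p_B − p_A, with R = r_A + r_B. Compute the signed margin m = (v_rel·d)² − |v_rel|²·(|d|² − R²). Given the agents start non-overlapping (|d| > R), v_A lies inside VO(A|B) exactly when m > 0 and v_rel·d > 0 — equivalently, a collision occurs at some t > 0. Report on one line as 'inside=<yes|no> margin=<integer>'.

d = (13, 28),  |d|² = 953;  R = 3+1 = 4,  c = 953−4² = 937
v_rel = (2, 7),  |v_rel|² = 53;  v_rel·d = (2)·(13) + (7)·(28) = 222
53·t² − 444·t + 937 = 0  ⇒  m = 222² − 53·937 = -377
m = -377 < 0,  v_rel·d = 222 > 0  ⇒  outside

inside=no margin=-377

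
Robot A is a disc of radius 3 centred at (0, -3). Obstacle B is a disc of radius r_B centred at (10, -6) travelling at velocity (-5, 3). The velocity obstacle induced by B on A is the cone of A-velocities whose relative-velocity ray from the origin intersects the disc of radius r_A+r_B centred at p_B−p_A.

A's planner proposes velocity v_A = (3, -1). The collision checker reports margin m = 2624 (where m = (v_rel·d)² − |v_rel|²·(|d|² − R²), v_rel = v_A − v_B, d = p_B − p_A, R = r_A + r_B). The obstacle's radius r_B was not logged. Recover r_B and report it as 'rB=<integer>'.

m = 2624
d = (10, -3);  v_rel = (8, -4),  |v_rel|² = 80
v_rel×d = (8)·(-3) − (-4)·(10) = 16
since m = R²·80 − 16²:  R² = (256 + 2624) / 80 = 36
R = √36 = 6  ⇒  r_B = 6 − 3 = 3

rB=3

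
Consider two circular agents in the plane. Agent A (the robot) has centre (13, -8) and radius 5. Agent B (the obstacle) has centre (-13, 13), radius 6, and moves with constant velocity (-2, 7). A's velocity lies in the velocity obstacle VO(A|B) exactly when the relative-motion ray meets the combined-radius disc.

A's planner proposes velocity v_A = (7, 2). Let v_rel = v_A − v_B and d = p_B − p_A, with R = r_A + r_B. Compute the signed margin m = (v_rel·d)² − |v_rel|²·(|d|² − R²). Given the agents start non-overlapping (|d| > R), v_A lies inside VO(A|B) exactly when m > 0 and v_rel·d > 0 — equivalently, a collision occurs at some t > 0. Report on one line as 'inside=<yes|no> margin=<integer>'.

d = (-26, 21),  |d|² = 1117;  R = 5+6 = 11,  c = 1117−11² = 996
v_rel = (9, -5),  |v_rel|² = 106;  v_rel·d = (9)·(-26) + (-5)·(21) = -339
106·t² + 678·t + 996 = 0  ⇒  m = (-339)² − 106·996 = 9345
m = 9345 > 0,  v_rel·d = -339 < 0  ⇒  outside

inside=no margin=9345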